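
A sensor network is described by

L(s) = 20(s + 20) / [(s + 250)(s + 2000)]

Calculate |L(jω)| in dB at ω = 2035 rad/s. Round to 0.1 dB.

At s = jω = j2035:
zero (s+20): 20 + j2035 → |·| = √(20²+2035²) = √4141625 ≈ 2035.1, ∠ = arctan(2035/20) ≈ 89.44°
pole (s+250): 250 + j2035 → |·| = √(250²+2035²) = √4203725 ≈ 2050.3, ∠ = arctan(2035/250) ≈ 83.00°
pole (s+2000): 2000 + j2035 → |·| = √(2000²+2035²) = √8141225 ≈ 2853.3, ∠ = arctan(2035/2000) ≈ 45.50°
|L| = 20 · 2035.1 / 5.8501e+06 ≈ 0.0069575
Gain = 20 log₁₀(0.0069575) ≈ -43.15 dB

-43.2 dB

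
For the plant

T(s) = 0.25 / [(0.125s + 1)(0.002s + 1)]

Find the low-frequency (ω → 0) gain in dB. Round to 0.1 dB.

-12.0 dB

T(0) = 0.25 · 1 / 1 = 0.25
20 log₁₀(0.25) ≈ -12.04 dB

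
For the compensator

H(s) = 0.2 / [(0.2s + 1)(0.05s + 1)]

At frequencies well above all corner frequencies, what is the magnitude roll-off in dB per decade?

Each pole contributes −20 dB/decade at high frequency; each zero contributes +20 dB/decade.
Net: 0 zero(s) − 2 pole(s) → -40 dB/decade.

-40 dB/decade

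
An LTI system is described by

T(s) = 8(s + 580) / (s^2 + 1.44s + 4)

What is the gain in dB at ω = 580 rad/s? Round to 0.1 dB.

-34.2 dB

At s = jω = j580:
zero (s+580): 580 + j580 → |·| = √(580²+580²) = √672800 ≈ 820.24, ∠ = arctan(580/580) ≈ 45.00°
quadratic: (j580)² + 1.44·j580 + 4 = -336396 + j835.2 → |·| ≈ 3.364e+05, ∠ ≈ 179.86°
|T| = 8 · 820.24 / 3.364e+05 ≈ 0.019506
Gain = 20 log₁₀(0.019506) ≈ -34.20 dB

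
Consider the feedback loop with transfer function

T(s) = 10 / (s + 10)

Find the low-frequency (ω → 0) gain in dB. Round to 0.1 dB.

T(0) = 10 / 10 = 1
20 log₁₀(1) ≈ 0.00 dB

0.0 dB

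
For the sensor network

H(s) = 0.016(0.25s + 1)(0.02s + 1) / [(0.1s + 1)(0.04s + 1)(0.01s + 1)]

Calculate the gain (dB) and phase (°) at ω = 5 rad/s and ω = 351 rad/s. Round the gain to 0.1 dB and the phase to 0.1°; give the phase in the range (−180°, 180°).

ω = 5: -32.9 dB, 16.3°; ω = 351: -45.2 dB, -77.2°

At ω = 5 rad/s:
zero (1 + j5·0.25) = 1 + j1.25 → |·| ≈ 1.6008, ∠ ≈ 51.34°
zero (1 + j5·0.02) = 1 + j0.1 → |·| ≈ 1.005, ∠ ≈ 5.71°
pole (1 + j5·0.1) = 1 + j0.5 → |·| ≈ 1.118, ∠ ≈ 26.57°
pole (1 + j5·0.04) = 1 + j0.2 → |·| ≈ 1.0198, ∠ ≈ 11.31°
pole (1 + j5·0.01) = 1 + j0.05 → |·| ≈ 1.0012, ∠ ≈ 2.86°
|H| = 0.016 · 1.6008 · 1.005 / (1.118 · 1.0198 · 1.0012) ≈ 0.02255
Gain = 20 log₁₀(0.02255) ≈ -32.94 dB
∠H = (51.34° + 5.71°) − (26.57° + 11.31° + 2.86°) = 16.31°

At ω = 351 rad/s:
zero (1 + j351·0.25) = 1 + j87.75 → |·| ≈ 87.756, ∠ ≈ 89.35°
zero (1 + j351·0.02) = 1 + j7.02 → |·| ≈ 7.0909, ∠ ≈ 81.89°
pole (1 + j351·0.1) = 1 + j35.1 → |·| ≈ 35.114, ∠ ≈ 88.37°
pole (1 + j351·0.04) = 1 + j14.04 → |·| ≈ 14.076, ∠ ≈ 85.93°
pole (1 + j351·0.01) = 1 + j3.51 → |·| ≈ 3.6497, ∠ ≈ 74.10°
|H| = 0.016 · 87.756 · 7.0909 / (35.114 · 14.076 · 3.6497) ≈ 0.0055193
Gain = 20 log₁₀(0.0055193) ≈ -45.16 dB
∠H = (89.35° + 81.89°) − (88.37° + 85.93° + 74.10°) = -77.16°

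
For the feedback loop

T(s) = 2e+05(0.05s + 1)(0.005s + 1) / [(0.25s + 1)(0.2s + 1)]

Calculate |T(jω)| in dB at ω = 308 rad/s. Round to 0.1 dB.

61.5 dB

At ω = 308 rad/s:
zero (1 + j308·0.05) = 1 + j15.4 → |·| ≈ 15.432, ∠ ≈ 86.28°
zero (1 + j308·0.005) = 1 + j1.54 → |·| ≈ 1.8362, ∠ ≈ 57.00°
pole (1 + j308·0.25) = 1 + j77 → |·| ≈ 77.006, ∠ ≈ 89.26°
pole (1 + j308·0.2) = 1 + j61.6 → |·| ≈ 61.608, ∠ ≈ 89.07°
|T| = 2e+05 · 15.432 · 1.8362 / (77.006 · 61.608) ≈ 1194.6
Gain = 20 log₁₀(1194.6) ≈ 61.54 dB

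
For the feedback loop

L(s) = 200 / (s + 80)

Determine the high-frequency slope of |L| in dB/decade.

Each pole contributes −20 dB/decade at high frequency; each zero contributes +20 dB/decade.
Net: 0 zero(s) − 1 pole(s) → -20 dB/decade.

-20 dB/decade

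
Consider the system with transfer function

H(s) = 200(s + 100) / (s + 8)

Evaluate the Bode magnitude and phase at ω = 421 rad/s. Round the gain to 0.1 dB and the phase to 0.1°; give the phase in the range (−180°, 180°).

At s = jω = j421:
zero (s+100): 100 + j421 → |·| = √(100²+421²) = √187241 ≈ 432.71, ∠ = arctan(421/100) ≈ 76.64°
pole (s+8): 8 + j421 → |·| = √(8²+421²) = √177305 ≈ 421.08, ∠ = arctan(421/8) ≈ 88.91°
|H| = 200 · 432.71 / 421.08 ≈ 205.52
Gain = 20 log₁₀(205.52) ≈ 46.26 dB
∠H = 76.64° − 88.91° = -12.27°

46.3 dB, -12.3°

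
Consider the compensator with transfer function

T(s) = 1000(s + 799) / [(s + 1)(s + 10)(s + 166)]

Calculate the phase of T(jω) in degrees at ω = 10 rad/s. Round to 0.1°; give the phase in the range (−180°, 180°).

At s = jω = j10:
zero (s+799): 799 + j10 → |·| = √(799²+10²) = √638501 ≈ 799.06, ∠ = arctan(10/799) ≈ 0.72°
pole (s+1): 1 + j10 → |·| = √(1²+10²) = √101 ≈ 10.05, ∠ = arctan(10/1) ≈ 84.29°
pole (s+10): 10 + j10 → |·| = √(10²+10²) = √200 ≈ 14.142, ∠ = arctan(10/10) ≈ 45.00°
pole (s+166): 166 + j10 → |·| = √(166²+10²) = √27656 ≈ 166.3, ∠ = arctan(10/166) ≈ 3.45°
∠T = 0.72° − 132.74° = -132.02°

-132.0°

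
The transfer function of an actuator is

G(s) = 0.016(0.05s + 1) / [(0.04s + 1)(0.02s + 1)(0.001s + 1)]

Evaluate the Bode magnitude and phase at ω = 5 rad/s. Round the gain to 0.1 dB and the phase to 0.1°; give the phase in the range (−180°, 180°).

At ω = 5 rad/s:
zero (1 + j5·0.05) = 1 + j0.25 → |·| ≈ 1.0308, ∠ ≈ 14.04°
pole (1 + j5·0.04) = 1 + j0.2 → |·| ≈ 1.0198, ∠ ≈ 11.31°
pole (1 + j5·0.02) = 1 + j0.1 → |·| ≈ 1.005, ∠ ≈ 5.71°
pole (1 + j5·0.001) = 1 + j0.005 → |·| ≈ 1, ∠ ≈ 0.29°
|G| = 0.016 · 1.0308 / (1.0198 · 1.005 · 1) ≈ 0.016092
Gain = 20 log₁₀(0.016092) ≈ -35.87 dB
∠G = (14.04°) − (11.31° + 5.71° + 0.29°) = -3.27°

-35.9 dB, -3.3°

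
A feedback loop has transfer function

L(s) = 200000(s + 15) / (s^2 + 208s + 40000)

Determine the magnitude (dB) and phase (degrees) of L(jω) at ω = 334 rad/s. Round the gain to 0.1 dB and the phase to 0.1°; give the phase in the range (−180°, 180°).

At s = jω = j334:
zero (s+15): 15 + j334 → |·| = √(15²+334²) = √111781 ≈ 334.34, ∠ = arctan(334/15) ≈ 87.43°
quadratic: (j334)² + 208·j334 + 40000 = -71556 + j69472 → |·| ≈ 99733, ∠ ≈ 135.85°
|L| = 200000 · 334.34 / 99733 ≈ 670.47
Gain = 20 log₁₀(670.47) ≈ 56.53 dB
∠L = 87.43° − 135.85° = -48.42°

56.5 dB, -48.4°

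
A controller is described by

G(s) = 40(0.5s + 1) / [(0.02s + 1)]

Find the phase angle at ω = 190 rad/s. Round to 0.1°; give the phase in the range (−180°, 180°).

At ω = 190 rad/s:
zero (1 + j190·0.5) = 1 + j95 → |·| ≈ 95.005, ∠ ≈ 89.40°
pole (1 + j190·0.02) = 1 + j3.8 → |·| ≈ 3.9294, ∠ ≈ 75.26°
∠G = (89.40°) − (75.26°) = 14.14°

14.1°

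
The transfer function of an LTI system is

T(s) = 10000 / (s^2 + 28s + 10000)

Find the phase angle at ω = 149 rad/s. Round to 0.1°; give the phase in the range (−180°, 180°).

-161.1°

At s = jω = j149:
quadratic: (j149)² + 28·j149 + 10000 = -12201 + j4172 → |·| ≈ 12895, ∠ ≈ 161.12°
∠T = 0.00° − 161.12° = -161.12°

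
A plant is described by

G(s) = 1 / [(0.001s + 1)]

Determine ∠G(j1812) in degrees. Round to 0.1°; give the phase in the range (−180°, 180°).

-61.1°

At ω = 1812 rad/s:
pole (1 + j1812·0.001) = 1 + j1.812 → |·| ≈ 2.0696, ∠ ≈ 61.11°
∠G = (0°) − (61.11°) = -61.11°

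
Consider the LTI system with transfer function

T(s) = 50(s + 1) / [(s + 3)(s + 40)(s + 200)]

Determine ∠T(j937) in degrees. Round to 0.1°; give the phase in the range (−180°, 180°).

At s = jω = j937:
zero (s+1): 1 + j937 → |·| = √(1²+937²) = √877970 ≈ 937, ∠ = arctan(937/1) ≈ 89.94°
pole (s+3): 3 + j937 → |·| = √(3²+937²) = √877978 ≈ 937, ∠ = arctan(937/3) ≈ 89.82°
pole (s+40): 40 + j937 → |·| = √(40²+937²) = √879569 ≈ 937.85, ∠ = arctan(937/40) ≈ 87.56°
pole (s+200): 200 + j937 → |·| = √(200²+937²) = √917969 ≈ 958.11, ∠ = arctan(937/200) ≈ 77.95°
∠T = 89.94° − 255.33° = -165.39°

-165.4°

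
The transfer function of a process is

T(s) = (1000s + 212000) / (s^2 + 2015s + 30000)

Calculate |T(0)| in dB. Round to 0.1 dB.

T(0) = 212000 / 30000 ≈ 7.0667
20 log₁₀(7.0667) ≈ 16.98 dB

17.0 dB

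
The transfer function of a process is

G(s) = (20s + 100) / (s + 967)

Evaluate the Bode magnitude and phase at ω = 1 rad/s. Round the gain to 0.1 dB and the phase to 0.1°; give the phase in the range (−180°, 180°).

-19.5 dB, 11.3°

Substitute s = j1:
Numerator: 20(j1) + 100 = 100 + j20
Denominator: (j1) + 967 = 967 + j1
|N| = √(100² + 20²) ≈ 101.98, ∠N ≈ 11.31°
|D| = √(967² + 1²) ≈ 967, ∠D ≈ 0.06°
|G| = 101.98 / 967 ≈ 0.10546
Gain = 20 log₁₀(0.10546) ≈ -19.54 dB
∠G = 11.31° − 0.06° = 11.25°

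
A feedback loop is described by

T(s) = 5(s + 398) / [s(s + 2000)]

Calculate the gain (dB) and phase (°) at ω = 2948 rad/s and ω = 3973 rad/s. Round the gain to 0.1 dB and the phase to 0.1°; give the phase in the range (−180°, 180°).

ω = 2948: -57.0 dB, -63.5°; ω = 3973: -58.9 dB, -69.0°

At s = jω = j2948:
zero (s+398): 398 + j2948 → |·| = √(398²+2948²) = √8849108 ≈ 2974.7, ∠ = arctan(2948/398) ≈ 82.31°
pole (s+2000): 2000 + j2948 → |·| = √(2000²+2948²) = √12690704 ≈ 3562.4, ∠ = arctan(2948/2000) ≈ 55.85°
pole at origin: |s| = 2948, ∠ = 90.00° (in denominator)
|T| = 5 · 2974.7 / 1.0502e+07 ≈ 0.0014163
Gain = 20 log₁₀(0.0014163) ≈ -56.98 dB
∠T = 82.31° − 145.85° = -63.54°

At s = jω = j3973:
zero (s+398): 398 + j3973 → |·| = √(398²+3973²) = √15943133 ≈ 3992.9, ∠ = arctan(3973/398) ≈ 84.28°
pole (s+2000): 2000 + j3973 → |·| = √(2000²+3973²) = √19784729 ≈ 4448, ∠ = arctan(3973/2000) ≈ 63.28°
pole at origin: |s| = 3973, ∠ = 90.00° (in denominator)
|T| = 5 · 3992.9 / 1.7672e+07 ≈ 0.0011297
Gain = 20 log₁₀(0.0011297) ≈ -58.94 dB
∠T = 84.28° − 153.28° = -69.00°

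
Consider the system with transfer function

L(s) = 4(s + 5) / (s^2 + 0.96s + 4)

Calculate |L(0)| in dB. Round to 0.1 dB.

14.0 dB

L(0) = 4·5 / 4 = 5
20 log₁₀(5) ≈ 13.98 dB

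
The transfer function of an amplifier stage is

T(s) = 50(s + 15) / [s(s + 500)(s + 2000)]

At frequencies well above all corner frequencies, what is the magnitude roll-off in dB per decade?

Each pole contributes −20 dB/decade at high frequency; each zero contributes +20 dB/decade.
Net: 1 zero(s) − 3 pole(s) → -40 dB/decade.

-40 dB/decade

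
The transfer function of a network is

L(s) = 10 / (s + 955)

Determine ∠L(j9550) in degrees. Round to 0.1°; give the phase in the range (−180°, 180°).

-84.3°

At s = jω = j9550:
pole (s+955): 955 + j9550 → |·| = √(955²+9550²) = √92114525 ≈ 9597.6, ∠ = arctan(9550/955) ≈ 84.29°
∠L = 0.00° − 84.29° = -84.29°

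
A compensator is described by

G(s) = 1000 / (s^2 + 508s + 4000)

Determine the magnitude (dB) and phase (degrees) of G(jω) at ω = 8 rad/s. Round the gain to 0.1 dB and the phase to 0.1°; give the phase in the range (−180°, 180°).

Substitute s = j8:
Numerator: 1000 = 1000 + j0
Denominator: (j8)^2 + 508(j8) + 4000 = 3936 + j4064
|N| = √(1000² + 0²) ≈ 1000, ∠N ≈ 0.00°
|D| = √(3936² + 4064²) ≈ 5657.6, ∠D ≈ 45.92°
|G| = 1000 / 5657.6 ≈ 0.17675
Gain = 20 log₁₀(0.17675) ≈ -15.05 dB
∠G = 0.00° − 45.92° = -45.92°

-15.1 dB, -45.9°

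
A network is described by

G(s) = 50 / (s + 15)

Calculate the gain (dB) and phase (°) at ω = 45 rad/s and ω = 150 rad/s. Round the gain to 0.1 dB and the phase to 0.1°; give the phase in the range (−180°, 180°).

Substitute s = j45:
Numerator: 50 = 50 + j0
Denominator: (j45) + 15 = 15 + j45
|N| = √(50² + 0²) ≈ 50, ∠N ≈ 0.00°
|D| = √(15² + 45²) ≈ 47.434, ∠D ≈ 71.57°
|G| = 50 / 47.434 ≈ 1.0541
Gain = 20 log₁₀(1.0541) ≈ 0.46 dB
∠G = 0.00° − 71.57° = -71.57°

Substitute s = j150:
Numerator: 50 = 50 + j0
Denominator: (j150) + 15 = 15 + j150
|N| = √(50² + 0²) ≈ 50, ∠N ≈ 0.00°
|D| = √(15² + 150²) ≈ 150.75, ∠D ≈ 84.29°
|G| = 50 / 150.75 ≈ 0.33167
Gain = 20 log₁₀(0.33167) ≈ -9.59 dB
∠G = 0.00° − 84.29° = -84.29°

ω = 45: 0.5 dB, -71.6°; ω = 150: -9.6 dB, -84.3°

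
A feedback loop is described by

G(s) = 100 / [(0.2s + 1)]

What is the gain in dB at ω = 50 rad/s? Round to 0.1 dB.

At ω = 50 rad/s:
pole (1 + j50·0.2) = 1 + j10 → |·| ≈ 10.05, ∠ ≈ 84.29°
|G| = 100 · 1 / (10.05) ≈ 9.9502
Gain = 20 log₁₀(9.9502) ≈ 19.96 dB

20.0 dB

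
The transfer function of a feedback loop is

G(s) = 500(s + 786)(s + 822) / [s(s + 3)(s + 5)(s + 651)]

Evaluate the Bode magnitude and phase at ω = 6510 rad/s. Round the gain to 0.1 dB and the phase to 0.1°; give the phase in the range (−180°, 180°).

At s = jω = j6510:
zero (s+786): 786 + j6510 → |·| = √(786²+6510²) = √42997896 ≈ 6557.3, ∠ = arctan(6510/786) ≈ 83.12°
zero (s+822): 822 + j6510 → |·| = √(822²+6510²) = √43055784 ≈ 6561.7, ∠ = arctan(6510/822) ≈ 82.80°
pole (s+3): 3 + j6510 → |·| = √(3²+6510²) = √42380109 ≈ 6510, ∠ = arctan(6510/3) ≈ 89.97°
pole (s+5): 5 + j6510 → |·| = √(5²+6510²) = √42380125 ≈ 6510, ∠ = arctan(6510/5) ≈ 89.96°
pole (s+651): 651 + j6510 → |·| = √(651²+6510²) = √42803901 ≈ 6542.5, ∠ = arctan(6510/651) ≈ 84.29°
pole at origin: |s| = 6510, ∠ = 90.00° (in denominator)
|G| = 500 · 4.3027e+07 / 1.805e+15 ≈ 1.1919e-05
Gain = 20 log₁₀(1.1919e-05) ≈ -98.48 dB
∠G = 165.92° − 354.22° = -188.30° ≡ 171.70° (principal value)

-98.5 dB, 171.7°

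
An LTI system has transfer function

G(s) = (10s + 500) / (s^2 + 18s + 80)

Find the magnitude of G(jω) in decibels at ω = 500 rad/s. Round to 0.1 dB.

-33.9 dB

Substitute s = j500:
Numerator: 10(j500) + 500 = 500 + j5000
Denominator: (j500)^2 + 18(j500) + 80 = -249920 + j9000
|N| = √(500² + 5000²) ≈ 5024.9, ∠N ≈ 84.29°
|D| = √(249920² + 9000²) ≈ 2.5008e+05, ∠D ≈ 177.94°
|G| = 5024.9 / 2.5008e+05 ≈ 0.020093
Gain = 20 log₁₀(0.020093) ≈ -33.94 dB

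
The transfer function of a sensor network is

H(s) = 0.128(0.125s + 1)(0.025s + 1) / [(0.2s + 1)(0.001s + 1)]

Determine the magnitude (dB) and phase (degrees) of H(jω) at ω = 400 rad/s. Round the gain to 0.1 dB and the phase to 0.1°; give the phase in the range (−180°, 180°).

-2.5 dB, 62.1°

At ω = 400 rad/s:
zero (1 + j400·0.125) = 1 + j50 → |·| ≈ 50.01, ∠ ≈ 88.85°
zero (1 + j400·0.025) = 1 + j10 → |·| ≈ 10.05, ∠ ≈ 84.29°
pole (1 + j400·0.2) = 1 + j80 → |·| ≈ 80.006, ∠ ≈ 89.28°
pole (1 + j400·0.001) = 1 + j0.4 → |·| ≈ 1.077, ∠ ≈ 21.80°
|H| = 0.128 · 50.01 · 10.05 / (80.006 · 1.077) ≈ 0.74661
Gain = 20 log₁₀(0.74661) ≈ -2.54 dB
∠H = (88.85° + 84.29°) − (89.28° + 21.80°) = 62.06°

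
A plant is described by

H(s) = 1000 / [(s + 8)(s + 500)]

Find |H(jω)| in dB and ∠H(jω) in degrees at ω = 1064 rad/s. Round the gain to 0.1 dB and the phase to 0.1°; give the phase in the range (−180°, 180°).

-61.9 dB, -154.4°

At s = jω = j1064:
pole (s+8): 8 + j1064 → |·| = √(8²+1064²) = √1132160 ≈ 1064, ∠ = arctan(1064/8) ≈ 89.57°
pole (s+500): 500 + j1064 → |·| = √(500²+1064²) = √1382096 ≈ 1175.6, ∠ = arctan(1064/500) ≈ 64.83°
|H| = 1000 / 1.2508e+06 ≈ 0.00079949
Gain = 20 log₁₀(0.00079949) ≈ -61.94 dB
∠H = 0.00° − 154.40° = -154.40°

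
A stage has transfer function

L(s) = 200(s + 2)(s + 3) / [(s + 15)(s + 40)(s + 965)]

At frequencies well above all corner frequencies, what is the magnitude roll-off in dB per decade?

-20 dB/decade

Each pole contributes −20 dB/decade at high frequency; each zero contributes +20 dB/decade.
Net: 2 zero(s) − 3 pole(s) → -20 dB/decade.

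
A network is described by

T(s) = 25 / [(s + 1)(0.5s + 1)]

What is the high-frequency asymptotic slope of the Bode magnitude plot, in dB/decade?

-40 dB/decade

Each pole contributes −20 dB/decade at high frequency; each zero contributes +20 dB/decade.
Net: 0 zero(s) − 2 pole(s) → -40 dB/decade.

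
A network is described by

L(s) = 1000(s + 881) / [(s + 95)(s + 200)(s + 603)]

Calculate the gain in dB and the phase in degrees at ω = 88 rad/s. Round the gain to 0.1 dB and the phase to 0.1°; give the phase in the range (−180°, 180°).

-25.8 dB, -69.2°

At s = jω = j88:
zero (s+881): 881 + j88 → |·| = √(881²+88²) = √783905 ≈ 885.38, ∠ = arctan(88/881) ≈ 5.70°
pole (s+95): 95 + j88 → |·| = √(95²+88²) = √16769 ≈ 129.5, ∠ = arctan(88/95) ≈ 42.81°
pole (s+200): 200 + j88 → |·| = √(200²+88²) = √47744 ≈ 218.5, ∠ = arctan(88/200) ≈ 23.75°
pole (s+603): 603 + j88 → |·| = √(603²+88²) = √371353 ≈ 609.39, ∠ = arctan(88/603) ≈ 8.30°
|L| = 1000 · 885.38 / 1.7243e+07 ≈ 0.051347
Gain = 20 log₁₀(0.051347) ≈ -25.79 dB
∠L = 5.70° − 74.86° = -69.16°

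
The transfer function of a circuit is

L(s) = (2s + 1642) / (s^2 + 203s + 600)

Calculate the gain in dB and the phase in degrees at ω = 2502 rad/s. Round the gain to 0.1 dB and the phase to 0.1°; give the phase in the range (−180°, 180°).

Substitute s = j2502:
Numerator: 2(j2502) + 1642 = 1642 + j5004
Denominator: (j2502)^2 + 203(j2502) + 600 = -6259404 + j507906
|N| = √(1642² + 5004²) ≈ 5266.5, ∠N ≈ 71.83°
|D| = √(6259404² + 507906²) ≈ 6.28e+06, ∠D ≈ 175.36°
|L| = 5266.5 / 6.28e+06 ≈ 0.00083861
Gain = 20 log₁₀(0.00083861) ≈ -61.53 dB
∠L = 71.83° − 175.36° = -103.53°

-61.5 dB, -103.5°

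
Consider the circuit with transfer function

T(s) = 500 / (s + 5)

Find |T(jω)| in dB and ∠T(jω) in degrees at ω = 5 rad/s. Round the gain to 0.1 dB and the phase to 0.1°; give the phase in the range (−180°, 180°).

37.0 dB, -45.0°

At s = jω = j5:
pole (s+5): 5 + j5 → |·| = √(5²+5²) = √50 ≈ 7.0711, ∠ = arctan(5/5) ≈ 45.00°
|T| = 500 / 7.0711 ≈ 70.71
Gain = 20 log₁₀(70.71) ≈ 36.99 dB
∠T = 0.00° − 45.00° = -45.00°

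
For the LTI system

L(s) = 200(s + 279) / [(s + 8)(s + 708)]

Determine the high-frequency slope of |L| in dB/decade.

Each pole contributes −20 dB/decade at high frequency; each zero contributes +20 dB/decade.
Net: 1 zero(s) − 2 pole(s) → -20 dB/decade.

-20 dB/decade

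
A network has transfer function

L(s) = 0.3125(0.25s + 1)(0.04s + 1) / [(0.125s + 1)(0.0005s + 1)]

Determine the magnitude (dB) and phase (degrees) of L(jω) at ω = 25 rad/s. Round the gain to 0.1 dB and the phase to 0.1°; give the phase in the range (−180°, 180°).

-1.4 dB, 52.9°

At ω = 25 rad/s:
zero (1 + j25·0.25) = 1 + j6.25 → |·| ≈ 6.3295, ∠ ≈ 80.91°
zero (1 + j25·0.04) = 1 + j1 → |·| ≈ 1.4142, ∠ ≈ 45.00°
pole (1 + j25·0.125) = 1 + j3.125 → |·| ≈ 3.2811, ∠ ≈ 72.26°
pole (1 + j25·0.0005) = 1 + j0.0125 → |·| ≈ 1.0001, ∠ ≈ 0.72°
|L| = 0.3125 · 6.3295 · 1.4142 / (3.2811 · 1.0001) ≈ 0.85245
Gain = 20 log₁₀(0.85245) ≈ -1.39 dB
∠L = (80.91° + 45.00°) − (72.26° + 0.72°) = 52.93°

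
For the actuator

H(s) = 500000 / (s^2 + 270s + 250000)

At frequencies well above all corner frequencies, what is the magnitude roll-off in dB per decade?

Each pole contributes −20 dB/decade at high frequency; each zero contributes +20 dB/decade.
Net: 0 zero(s) − 2 pole(s) → -40 dB/decade.

-40 dB/decade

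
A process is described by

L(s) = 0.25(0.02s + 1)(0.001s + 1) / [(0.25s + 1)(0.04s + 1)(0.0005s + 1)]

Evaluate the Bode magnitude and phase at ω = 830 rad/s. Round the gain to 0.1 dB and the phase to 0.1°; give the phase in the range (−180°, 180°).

At ω = 830 rad/s:
zero (1 + j830·0.02) = 1 + j16.6 → |·| ≈ 16.63, ∠ ≈ 86.55°
zero (1 + j830·0.001) = 1 + j0.83 → |·| ≈ 1.2996, ∠ ≈ 39.69°
pole (1 + j830·0.25) = 1 + j207.5 → |·| ≈ 207.5, ∠ ≈ 89.72°
pole (1 + j830·0.04) = 1 + j33.2 → |·| ≈ 33.215, ∠ ≈ 88.27°
pole (1 + j830·0.0005) = 1 + j0.415 → |·| ≈ 1.0827, ∠ ≈ 22.54°
|L| = 0.25 · 16.63 · 1.2996 / (207.5 · 33.215 · 1.0827) ≈ 0.00072407
Gain = 20 log₁₀(0.00072407) ≈ -62.80 dB
∠L = (86.55° + 39.69°) − (89.72° + 88.27° + 22.54°) = -74.29°

-62.8 dB, -74.3°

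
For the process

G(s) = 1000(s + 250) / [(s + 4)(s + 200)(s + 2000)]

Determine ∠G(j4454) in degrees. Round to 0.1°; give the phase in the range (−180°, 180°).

At s = jω = j4454:
zero (s+250): 250 + j4454 → |·| = √(250²+4454²) = √19900616 ≈ 4461, ∠ = arctan(4454/250) ≈ 86.79°
pole (s+4): 4 + j4454 → |·| = √(4²+4454²) = √19838132 ≈ 4454, ∠ = arctan(4454/4) ≈ 89.95°
pole (s+200): 200 + j4454 → |·| = √(200²+4454²) = √19878116 ≈ 4458.5, ∠ = arctan(4454/200) ≈ 87.43°
pole (s+2000): 2000 + j4454 → |·| = √(2000²+4454²) = √23838116 ≈ 4882.4, ∠ = arctan(4454/2000) ≈ 65.82°
∠G = 86.79° − 243.20° = -156.41°

-156.4°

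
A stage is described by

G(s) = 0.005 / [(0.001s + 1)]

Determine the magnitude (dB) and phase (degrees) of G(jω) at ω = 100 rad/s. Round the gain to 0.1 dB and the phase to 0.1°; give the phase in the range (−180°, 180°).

At ω = 100 rad/s:
pole (1 + j100·0.001) = 1 + j0.1 → |·| ≈ 1.005, ∠ ≈ 5.71°
|G| = 0.005 · 1 / (1.005) ≈ 0.0049751
Gain = 20 log₁₀(0.0049751) ≈ -46.06 dB
∠G = (0°) − (5.71°) = -5.71°

-46.1 dB, -5.7°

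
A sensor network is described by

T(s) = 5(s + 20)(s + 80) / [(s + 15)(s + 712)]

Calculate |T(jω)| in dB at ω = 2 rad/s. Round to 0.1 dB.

At s = jω = j2:
zero (s+20): 20 + j2 → |·| = √(20²+2²) = √404 ≈ 20.1, ∠ = arctan(2/20) ≈ 5.71°
zero (s+80): 80 + j2 → |·| = √(80²+2²) = √6404 ≈ 80.025, ∠ = arctan(2/80) ≈ 1.43°
pole (s+15): 15 + j2 → |·| = √(15²+2²) = √229 ≈ 15.133, ∠ = arctan(2/15) ≈ 7.59°
pole (s+712): 712 + j2 → |·| = √(712²+2²) = √506948 ≈ 712, ∠ = arctan(2/712) ≈ 0.16°
|T| = 5 · 1608.5 / 10775 ≈ 0.7464
Gain = 20 log₁₀(0.7464) ≈ -2.54 dB

-2.5 dB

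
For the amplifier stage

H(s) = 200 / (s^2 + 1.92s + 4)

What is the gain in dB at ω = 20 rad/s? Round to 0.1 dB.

-6.0 dB

At s = jω = j20:
quadratic: (j20)² + 1.92·j20 + 4 = -396 + j38.4 → |·| ≈ 397.86, ∠ ≈ 174.46°
|H| = 200 / 397.86 ≈ 0.50269
Gain = 20 log₁₀(0.50269) ≈ -5.97 dB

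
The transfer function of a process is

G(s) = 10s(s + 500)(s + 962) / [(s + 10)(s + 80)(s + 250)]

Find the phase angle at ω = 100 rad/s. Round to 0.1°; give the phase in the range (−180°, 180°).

-50.2°

At s = jω = j100:
zero (s+500): 500 + j100 → |·| = √(500²+100²) = √260000 ≈ 509.9, ∠ = arctan(100/500) ≈ 11.31°
zero (s+962): 962 + j100 → |·| = √(962²+100²) = √935444 ≈ 967.18, ∠ = arctan(100/962) ≈ 5.93°
zero at origin: s = j100 → |·| = 100, ∠ = 90.00°
pole (s+10): 10 + j100 → |·| = √(10²+100²) = √10100 ≈ 100.5, ∠ = arctan(100/10) ≈ 84.29°
pole (s+80): 80 + j100 → |·| = √(80²+100²) = √16400 ≈ 128.06, ∠ = arctan(100/80) ≈ 51.34°
pole (s+250): 250 + j100 → |·| = √(250²+100²) = √72500 ≈ 269.26, ∠ = arctan(100/250) ≈ 21.80°
∠G = 107.24° − 157.43° = -50.19°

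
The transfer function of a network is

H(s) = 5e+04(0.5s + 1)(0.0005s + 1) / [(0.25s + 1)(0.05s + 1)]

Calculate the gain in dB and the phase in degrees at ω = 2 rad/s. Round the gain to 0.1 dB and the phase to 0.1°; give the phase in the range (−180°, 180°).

At ω = 2 rad/s:
zero (1 + j2·0.5) = 1 + j1 → |·| ≈ 1.4142, ∠ ≈ 45.00°
zero (1 + j2·0.0005) = 1 + j0.001 → |·| ≈ 1, ∠ ≈ 0.06°
pole (1 + j2·0.25) = 1 + j0.5 → |·| ≈ 1.118, ∠ ≈ 26.57°
pole (1 + j2·0.05) = 1 + j0.1 → |·| ≈ 1.005, ∠ ≈ 5.71°
|H| = 5e+04 · 1.4142 · 1 / (1.118 · 1.005) ≈ 62932
Gain = 20 log₁₀(62932) ≈ 95.98 dB
∠H = (45.00° + 0.06°) − (26.57° + 5.71°) = 12.78°

96.0 dB, 12.8°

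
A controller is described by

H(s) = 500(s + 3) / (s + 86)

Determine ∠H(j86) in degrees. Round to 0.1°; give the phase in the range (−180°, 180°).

43.0°

At s = jω = j86:
zero (s+3): 3 + j86 → |·| = √(3²+86²) = √7405 ≈ 86.052, ∠ = arctan(86/3) ≈ 88.00°
pole (s+86): 86 + j86 → |·| = √(86²+86²) = √14792 ≈ 121.62, ∠ = arctan(86/86) ≈ 45.00°
∠H = 88.00° − 45.00° = 43.00°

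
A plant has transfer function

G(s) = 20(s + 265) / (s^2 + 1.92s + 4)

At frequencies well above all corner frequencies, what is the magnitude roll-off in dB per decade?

Each pole contributes −20 dB/decade at high frequency; each zero contributes +20 dB/decade.
Net: 1 zero(s) − 2 pole(s) → -20 dB/decade.

-20 dB/decade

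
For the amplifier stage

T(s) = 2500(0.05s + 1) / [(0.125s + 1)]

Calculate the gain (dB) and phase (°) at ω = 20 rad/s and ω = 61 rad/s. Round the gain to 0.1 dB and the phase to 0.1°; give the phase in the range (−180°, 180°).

At ω = 20 rad/s:
zero (1 + j20·0.05) = 1 + j1 → |·| ≈ 1.4142, ∠ ≈ 45.00°
pole (1 + j20·0.125) = 1 + j2.5 → |·| ≈ 2.6926, ∠ ≈ 68.20°
|T| = 2500 · 1.4142 / (2.6926) ≈ 1313
Gain = 20 log₁₀(1313) ≈ 62.37 dB
∠T = (45.00°) − (68.20°) = -23.20°

At ω = 61 rad/s:
zero (1 + j61·0.05) = 1 + j3.05 → |·| ≈ 3.2098, ∠ ≈ 71.85°
pole (1 + j61·0.125) = 1 + j7.625 → |·| ≈ 7.6903, ∠ ≈ 82.53°
|T| = 2500 · 3.2098 / (7.6903) ≈ 1043.5
Gain = 20 log₁₀(1043.5) ≈ 60.37 dB
∠T = (71.85°) − (82.53°) = -10.68°

ω = 20: 62.4 dB, -23.2°; ω = 61: 60.4 dB, -10.7°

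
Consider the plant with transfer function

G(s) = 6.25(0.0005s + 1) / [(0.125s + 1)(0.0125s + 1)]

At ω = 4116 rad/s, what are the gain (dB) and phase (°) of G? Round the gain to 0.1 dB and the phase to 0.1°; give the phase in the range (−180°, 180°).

At ω = 4116 rad/s:
zero (1 + j4116·0.0005) = 1 + j2.058 → |·| ≈ 2.2881, ∠ ≈ 64.08°
pole (1 + j4116·0.125) = 1 + j514.5 → |·| ≈ 514.5, ∠ ≈ 89.89°
pole (1 + j4116·0.0125) = 1 + j51.45 → |·| ≈ 51.46, ∠ ≈ 88.89°
|G| = 6.25 · 2.2881 / (514.5 · 51.46) ≈ 0.00054013
Gain = 20 log₁₀(0.00054013) ≈ -65.35 dB
∠G = (64.08°) − (89.89° + 88.89°) = -114.70°

-65.4 dB, -114.7°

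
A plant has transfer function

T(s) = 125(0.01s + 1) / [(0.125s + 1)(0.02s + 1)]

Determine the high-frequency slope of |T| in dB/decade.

Each pole contributes −20 dB/decade at high frequency; each zero contributes +20 dB/decade.
Net: 1 zero(s) − 2 pole(s) → -20 dB/decade.

-20 dB/decade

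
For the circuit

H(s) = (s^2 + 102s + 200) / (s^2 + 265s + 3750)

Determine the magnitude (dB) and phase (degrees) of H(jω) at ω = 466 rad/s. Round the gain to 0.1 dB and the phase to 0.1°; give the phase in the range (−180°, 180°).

-0.9 dB, 17.7°

Substitute s = j466:
Numerator: (j466)^2 + 102(j466) + 200 = -216956 + j47532
Denominator: (j466)^2 + 265(j466) + 3750 = -213406 + j123490
|N| = √(216956² + 47532²) ≈ 2.221e+05, ∠N ≈ 167.64°
|D| = √(213406² + 123490²) ≈ 2.4656e+05, ∠D ≈ 149.94°
|H| = 2.221e+05 / 2.4656e+05 ≈ 0.90079
Gain = 20 log₁₀(0.90079) ≈ -0.91 dB
∠H = 167.64° − 149.94° = 17.70°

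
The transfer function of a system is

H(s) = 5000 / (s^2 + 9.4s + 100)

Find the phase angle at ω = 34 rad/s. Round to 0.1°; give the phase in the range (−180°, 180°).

-163.2°

At s = jω = j34:
quadratic: (j34)² + 9.4·j34 + 100 = -1056 + j319.6 → |·| ≈ 1103.3, ∠ ≈ 163.16°
∠H = 0.00° − 163.16° = -163.16°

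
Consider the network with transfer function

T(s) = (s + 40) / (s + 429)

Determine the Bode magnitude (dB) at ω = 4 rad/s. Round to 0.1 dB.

-20.6 dB

Substitute s = j4:
Numerator: (j4) + 40 = 40 + j4
Denominator: (j4) + 429 = 429 + j4
|N| = √(40² + 4²) ≈ 40.2, ∠N ≈ 5.71°
|D| = √(429² + 4²) ≈ 429.02, ∠D ≈ 0.53°
|T| = 40.2 / 429.02 ≈ 0.093702
Gain = 20 log₁₀(0.093702) ≈ -20.57 dB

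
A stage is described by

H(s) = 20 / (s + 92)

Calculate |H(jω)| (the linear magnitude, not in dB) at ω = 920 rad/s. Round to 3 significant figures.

Substitute s = j920:
Numerator: 20 = 20 + j0
Denominator: (j920) + 92 = 92 + j920
|N| = √(20² + 0²) ≈ 20, ∠N ≈ 0.00°
|D| = √(92² + 920²) ≈ 924.59, ∠D ≈ 84.29°
|H| = 20 / 924.59 ≈ 0.021631

0.0216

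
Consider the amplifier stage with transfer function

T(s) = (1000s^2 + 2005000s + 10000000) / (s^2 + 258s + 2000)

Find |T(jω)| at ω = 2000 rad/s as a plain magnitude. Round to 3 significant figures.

1.40e+03

Substitute s = j2000:
Numerator: 1000(j2000)^2 + 2005000(j2000) + 10000000 = -3990000000 + j4010000000
Denominator: (j2000)^2 + 258(j2000) + 2000 = -3998000 + j516000
|N| = √(3990000000² + 4010000000²) ≈ 5.6569e+09, ∠N ≈ 134.86°
|D| = √(3998000² + 516000²) ≈ 4.0312e+06, ∠D ≈ 172.65°
|T| = 5.6569e+09 / 4.0312e+06 ≈ 1403.3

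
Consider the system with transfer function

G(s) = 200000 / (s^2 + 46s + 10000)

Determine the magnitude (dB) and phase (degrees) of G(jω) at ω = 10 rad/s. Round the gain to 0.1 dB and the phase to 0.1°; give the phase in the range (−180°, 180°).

At s = jω = j10:
quadratic: (j10)² + 46·j10 + 10000 = 9900 + j460 → |·| ≈ 9910.7, ∠ ≈ 2.66°
|G| = 200000 / 9910.7 ≈ 20.18
Gain = 20 log₁₀(20.18) ≈ 26.10 dB
∠G = 0.00° − 2.66° = -2.66°

26.1 dB, -2.7°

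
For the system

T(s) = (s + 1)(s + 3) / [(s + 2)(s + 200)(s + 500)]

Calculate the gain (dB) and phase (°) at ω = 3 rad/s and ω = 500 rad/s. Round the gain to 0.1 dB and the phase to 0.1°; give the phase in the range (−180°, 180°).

ω = 3: -88.6 dB, 59.1°; ω = 500: -57.6 dB, -23.4°

At s = jω = j3:
zero (s+1): 1 + j3 → |·| = √(1²+3²) = √10 ≈ 3.1623, ∠ = arctan(3/1) ≈ 71.57°
zero (s+3): 3 + j3 → |·| = √(3²+3²) = √18 ≈ 4.2426, ∠ = arctan(3/3) ≈ 45.00°
pole (s+2): 2 + j3 → |·| = √(2²+3²) = √13 ≈ 3.6056, ∠ = arctan(3/2) ≈ 56.31°
pole (s+200): 200 + j3 → |·| = √(200²+3²) = √40009 ≈ 200.02, ∠ = arctan(3/200) ≈ 0.86°
pole (s+500): 500 + j3 → |·| = √(500²+3²) = √250009 ≈ 500.01, ∠ = arctan(3/500) ≈ 0.34°
|T| = 1 · 13.416 / 3.606e+05 ≈ 3.7205e-05
Gain = 20 log₁₀(3.7205e-05) ≈ -88.59 dB
∠T = 116.57° − 57.51° = 59.06°

At s = jω = j500:
zero (s+1): 1 + j500 → |·| = √(1²+500²) = √250001 ≈ 500, ∠ = arctan(500/1) ≈ 89.89°
zero (s+3): 3 + j500 → |·| = √(3²+500²) = √250009 ≈ 500.01, ∠ = arctan(500/3) ≈ 89.66°
pole (s+2): 2 + j500 → |·| = √(2²+500²) = √250004 ≈ 500, ∠ = arctan(500/2) ≈ 89.77°
pole (s+200): 200 + j500 → |·| = √(200²+500²) = √290000 ≈ 538.52, ∠ = arctan(500/200) ≈ 68.20°
pole (s+500): 500 + j500 → |·| = √(500²+500²) = √500000 ≈ 707.11, ∠ = arctan(500/500) ≈ 45.00°
|T| = 1 · 2.5e+05 / 1.904e+08 ≈ 0.001313
Gain = 20 log₁₀(0.001313) ≈ -57.63 dB
∠T = 179.55° − 202.97° = -23.42°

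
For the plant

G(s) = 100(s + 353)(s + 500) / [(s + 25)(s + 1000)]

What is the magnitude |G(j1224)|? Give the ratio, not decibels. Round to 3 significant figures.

At s = jω = j1224:
zero (s+353): 353 + j1224 → |·| = √(353²+1224²) = √1622785 ≈ 1273.9, ∠ = arctan(1224/353) ≈ 73.91°
zero (s+500): 500 + j1224 → |·| = √(500²+1224²) = √1748176 ≈ 1322.2, ∠ = arctan(1224/500) ≈ 67.78°
pole (s+25): 25 + j1224 → |·| = √(25²+1224²) = √1498801 ≈ 1224.3, ∠ = arctan(1224/25) ≈ 88.83°
pole (s+1000): 1000 + j1224 → |·| = √(1000²+1224²) = √2498176 ≈ 1580.6, ∠ = arctan(1224/1000) ≈ 50.75°
|G| = 100 · 1.6844e+06 / 1.9351e+06 ≈ 87.045

87.0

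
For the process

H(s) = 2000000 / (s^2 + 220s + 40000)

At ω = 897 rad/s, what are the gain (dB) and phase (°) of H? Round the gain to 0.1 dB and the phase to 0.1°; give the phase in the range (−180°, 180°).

8.1 dB, -165.5°

At s = jω = j897:
quadratic: (j897)² + 220·j897 + 40000 = -764609 + j197340 → |·| ≈ 7.8966e+05, ∠ ≈ 165.53°
|H| = 2000000 / 7.8966e+05 ≈ 2.5327
Gain = 20 log₁₀(2.5327) ≈ 8.07 dB
∠H = 0.00° − 165.53° = -165.53°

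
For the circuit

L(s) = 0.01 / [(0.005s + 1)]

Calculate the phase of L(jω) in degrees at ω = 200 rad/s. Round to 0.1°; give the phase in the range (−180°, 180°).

At ω = 200 rad/s:
pole (1 + j200·0.005) = 1 + j1 → |·| ≈ 1.4142, ∠ ≈ 45.00°
∠L = (0°) − (45.00°) = -45.00°

-45.0°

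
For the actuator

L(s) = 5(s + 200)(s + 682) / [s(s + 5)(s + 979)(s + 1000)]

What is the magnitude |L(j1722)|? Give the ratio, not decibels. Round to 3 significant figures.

At s = jω = j1722:
zero (s+200): 200 + j1722 → |·| = √(200²+1722²) = √3005284 ≈ 1733.6, ∠ = arctan(1722/200) ≈ 83.38°
zero (s+682): 682 + j1722 → |·| = √(682²+1722²) = √3430408 ≈ 1852.1, ∠ = arctan(1722/682) ≈ 68.39°
pole (s+5): 5 + j1722 → |·| = √(5²+1722²) = √2965309 ≈ 1722, ∠ = arctan(1722/5) ≈ 89.83°
pole (s+979): 979 + j1722 → |·| = √(979²+1722²) = √3923725 ≈ 1980.8, ∠ = arctan(1722/979) ≈ 60.38°
pole (s+1000): 1000 + j1722 → |·| = √(1000²+1722²) = √3965284 ≈ 1991.3, ∠ = arctan(1722/1000) ≈ 59.86°
pole at origin: |s| = 1722, ∠ = 90.00° (in denominator)
|L| = 5 · 3.2108e+06 / 1.1696e+13 ≈ 1.3726e-06

1.37e-06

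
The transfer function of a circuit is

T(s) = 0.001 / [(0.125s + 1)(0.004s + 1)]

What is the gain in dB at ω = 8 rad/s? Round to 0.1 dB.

-63.0 dB

At ω = 8 rad/s:
pole (1 + j8·0.125) = 1 + j1 → |·| ≈ 1.4142, ∠ ≈ 45.00°
pole (1 + j8·0.004) = 1 + j0.032 → |·| ≈ 1.0005, ∠ ≈ 1.83°
|T| = 0.001 · 1 / (1.4142 · 1.0005) ≈ 0.00070676
Gain = 20 log₁₀(0.00070676) ≈ -63.01 dB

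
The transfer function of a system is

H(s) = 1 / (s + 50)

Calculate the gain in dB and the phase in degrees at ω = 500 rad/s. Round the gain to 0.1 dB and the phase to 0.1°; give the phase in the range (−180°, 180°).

At s = jω = j500:
pole (s+50): 50 + j500 → |·| = √(50²+500²) = √252500 ≈ 502.49, ∠ = arctan(500/50) ≈ 84.29°
|H| = 1 / 502.49 ≈ 0.0019901
Gain = 20 log₁₀(0.0019901) ≈ -54.02 dB
∠H = 0.00° − 84.29° = -84.29°

-54.0 dB, -84.3°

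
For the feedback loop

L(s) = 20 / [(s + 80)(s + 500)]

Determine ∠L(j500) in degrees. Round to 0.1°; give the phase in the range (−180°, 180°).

-125.9°

At s = jω = j500:
pole (s+80): 80 + j500 → |·| = √(80²+500²) = √256400 ≈ 506.36, ∠ = arctan(500/80) ≈ 80.91°
pole (s+500): 500 + j500 → |·| = √(500²+500²) = √500000 ≈ 707.11, ∠ = arctan(500/500) ≈ 45.00°
∠L = 0.00° − 125.91° = -125.91°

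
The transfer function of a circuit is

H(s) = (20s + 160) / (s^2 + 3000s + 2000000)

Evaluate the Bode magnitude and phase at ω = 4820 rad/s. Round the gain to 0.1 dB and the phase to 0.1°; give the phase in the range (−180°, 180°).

-48.5 dB, -55.8°

Substitute s = j4820:
Numerator: 20(j4820) + 160 = 160 + j96400
Denominator: (j4820)^2 + 3000(j4820) + 2000000 = -21232400 + j14460000
|N| = √(160² + 96400²) ≈ 96400, ∠N ≈ 89.90°
|D| = √(21232400² + 14460000²) ≈ 2.5689e+07, ∠D ≈ 145.74°
|H| = 96400 / 2.5689e+07 ≈ 0.0037526
Gain = 20 log₁₀(0.0037526) ≈ -48.51 dB
∠H = 89.90° − 145.74° = -55.84°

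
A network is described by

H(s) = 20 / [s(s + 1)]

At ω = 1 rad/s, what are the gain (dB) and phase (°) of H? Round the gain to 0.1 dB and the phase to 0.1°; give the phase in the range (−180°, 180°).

23.0 dB, -135.0°

At s = jω = j1:
pole (s+1): 1 + j1 → |·| = √(1²+1²) = √2 ≈ 1.4142, ∠ = arctan(1/1) ≈ 45.00°
pole at origin: |s| = 1, ∠ = 90.00° (in denominator)
|H| = 20 / 1.4142 ≈ 14.142
Gain = 20 log₁₀(14.142) ≈ 23.01 dB
∠H = 0.00° − 135.00° = -135.00°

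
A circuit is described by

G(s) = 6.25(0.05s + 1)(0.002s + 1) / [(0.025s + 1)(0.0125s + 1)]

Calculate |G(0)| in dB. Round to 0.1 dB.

G(0) = 6.25 · 1 / 1 = 6.25
20 log₁₀(6.25) ≈ 15.92 dB

15.9 dB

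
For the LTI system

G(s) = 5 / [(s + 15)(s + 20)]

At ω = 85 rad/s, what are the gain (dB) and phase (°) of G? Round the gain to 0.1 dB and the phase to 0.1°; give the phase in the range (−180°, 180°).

At s = jω = j85:
pole (s+15): 15 + j85 → |·| = √(15²+85²) = √7450 ≈ 86.313, ∠ = arctan(85/15) ≈ 79.99°
pole (s+20): 20 + j85 → |·| = √(20²+85²) = √7625 ≈ 87.321, ∠ = arctan(85/20) ≈ 76.76°
|G| = 5 / 7536.9 ≈ 0.0006634
Gain = 20 log₁₀(0.0006634) ≈ -63.56 dB
∠G = 0.00° − 156.75° = -156.75°

-63.6 dB, -156.8°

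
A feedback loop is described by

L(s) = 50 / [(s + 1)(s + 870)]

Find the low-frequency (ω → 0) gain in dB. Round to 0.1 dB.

L(0) = 50 / (1·870) ≈ 0.057471
20 log₁₀(0.057471) ≈ -24.81 dB

-24.8 dB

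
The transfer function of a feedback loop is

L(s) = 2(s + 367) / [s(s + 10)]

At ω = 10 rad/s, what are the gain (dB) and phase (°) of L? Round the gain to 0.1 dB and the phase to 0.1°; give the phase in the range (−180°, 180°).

At s = jω = j10:
zero (s+367): 367 + j10 → |·| = √(367²+10²) = √134789 ≈ 367.14, ∠ = arctan(10/367) ≈ 1.56°
pole (s+10): 10 + j10 → |·| = √(10²+10²) = √200 ≈ 14.142, ∠ = arctan(10/10) ≈ 45.00°
pole at origin: |s| = 10, ∠ = 90.00° (in denominator)
|L| = 2 · 367.14 / 141.42 ≈ 5.1922
Gain = 20 log₁₀(5.1922) ≈ 14.31 dB
∠L = 1.56° − 135.00° = -133.44°

14.3 dB, -133.4°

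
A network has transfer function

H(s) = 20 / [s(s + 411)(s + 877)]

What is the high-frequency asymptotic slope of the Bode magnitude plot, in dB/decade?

-60 dB/decade

Each pole contributes −20 dB/decade at high frequency; each zero contributes +20 dB/decade.
Net: 0 zero(s) − 3 pole(s) → -60 dB/decade.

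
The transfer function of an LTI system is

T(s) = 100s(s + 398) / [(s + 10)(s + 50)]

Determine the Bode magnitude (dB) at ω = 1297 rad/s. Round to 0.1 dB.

At s = jω = j1297:
zero (s+398): 398 + j1297 → |·| = √(398²+1297²) = √1840613 ≈ 1356.7, ∠ = arctan(1297/398) ≈ 72.94°
zero at origin: s = j1297 → |·| = 1297, ∠ = 90.00°
pole (s+10): 10 + j1297 → |·| = √(10²+1297²) = √1682309 ≈ 1297, ∠ = arctan(1297/10) ≈ 89.56°
pole (s+50): 50 + j1297 → |·| = √(50²+1297²) = √1684709 ≈ 1298, ∠ = arctan(1297/50) ≈ 87.79°
|T| = 100 · 1.7596e+06 / 1.6835e+06 ≈ 104.52
Gain = 20 log₁₀(104.52) ≈ 40.38 dB

40.4 dB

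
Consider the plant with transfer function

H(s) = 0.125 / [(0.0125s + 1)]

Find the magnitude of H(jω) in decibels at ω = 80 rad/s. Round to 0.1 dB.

At ω = 80 rad/s:
pole (1 + j80·0.0125) = 1 + j1 → |·| ≈ 1.4142, ∠ ≈ 45.00°
|H| = 0.125 · 1 / (1.4142) ≈ 0.088389
Gain = 20 log₁₀(0.088389) ≈ -21.07 dB

-21.1 dB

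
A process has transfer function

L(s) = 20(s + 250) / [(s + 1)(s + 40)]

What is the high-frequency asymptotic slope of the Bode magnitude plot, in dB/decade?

-20 dB/decade

Each pole contributes −20 dB/decade at high frequency; each zero contributes +20 dB/decade.
Net: 1 zero(s) − 2 pole(s) → -20 dB/decade.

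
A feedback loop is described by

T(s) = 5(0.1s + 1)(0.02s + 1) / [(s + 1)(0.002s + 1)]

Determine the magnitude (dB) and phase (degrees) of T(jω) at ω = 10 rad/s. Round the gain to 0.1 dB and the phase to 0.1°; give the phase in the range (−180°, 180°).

-2.9 dB, -29.1°

At ω = 10 rad/s:
zero (1 + j10·0.1) = 1 + j1 → |·| ≈ 1.4142, ∠ ≈ 45.00°
zero (1 + j10·0.02) = 1 + j0.2 → |·| ≈ 1.0198, ∠ ≈ 11.31°
pole (1 + j10·1) = 1 + j10 → |·| ≈ 10.05, ∠ ≈ 84.29°
pole (1 + j10·0.002) = 1 + j0.02 → |·| ≈ 1.0002, ∠ ≈ 1.15°
|T| = 5 · 1.4142 · 1.0198 / (10.05 · 1.0002) ≈ 0.71737
Gain = 20 log₁₀(0.71737) ≈ -2.89 dB
∠T = (45.00° + 11.31°) − (84.29° + 1.15°) = -29.13°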